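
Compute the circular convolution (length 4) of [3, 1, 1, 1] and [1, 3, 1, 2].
Use y[k] = Σ_j x[j]·h[(k-j) mod 4]. y[0] = 3×1 + 1×2 + 1×1 + 1×3 = 9; y[1] = 3×3 + 1×1 + 1×2 + 1×1 = 13; y[2] = 3×1 + 1×3 + 1×1 + 1×2 = 9; y[3] = 3×2 + 1×1 + 1×3 + 1×1 = 11. Result: [9, 13, 9, 11]

[9, 13, 9, 11]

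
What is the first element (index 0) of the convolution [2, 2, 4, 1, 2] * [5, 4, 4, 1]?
Use y[k] = Σ_i a[i]·b[k-i] at k=0. y[0] = 2×5 = 10

10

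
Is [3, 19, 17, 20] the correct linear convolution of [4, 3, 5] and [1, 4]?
Recompute linear convolution of [4, 3, 5] and [1, 4]: y[0] = 4×1 = 4; y[1] = 4×4 + 3×1 = 19; y[2] = 3×4 + 5×1 = 17; y[3] = 5×4 = 20 → [4, 19, 17, 20]. Compare to given [3, 19, 17, 20]: they differ at index 0: given 3, correct 4, so answer: No

No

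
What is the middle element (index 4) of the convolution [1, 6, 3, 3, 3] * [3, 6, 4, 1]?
Use y[k] = Σ_i a[i]·b[k-i] at k=4. y[4] = 6×1 + 3×4 + 3×6 + 3×3 = 45

45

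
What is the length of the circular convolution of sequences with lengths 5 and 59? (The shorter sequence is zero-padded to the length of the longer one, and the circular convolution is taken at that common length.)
Circular convolution (zero-padding the shorter input) has length max(m, n) = max(5, 59) = 59

59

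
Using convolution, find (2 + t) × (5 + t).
Ascending coefficients: a = [2, 1], b = [5, 1]. c[0] = 2×5 = 10; c[1] = 2×1 + 1×5 = 7; c[2] = 1×1 = 1. Result coefficients: [10, 7, 1] → 10 + 7t + t^2

10 + 7t + t^2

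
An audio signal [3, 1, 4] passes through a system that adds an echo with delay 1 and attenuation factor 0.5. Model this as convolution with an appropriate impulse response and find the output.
Direct-path + delayed-attenuated-path model → impulse response h = [1, 0.5] (1 at lag 0, 0.5 at lag 1). Output y[n] = x[n] + 0.5·x[n - 1] (with x[n] = 0 outside 0..2): y[0] = 3 + 0.5×0 = 3; y[1] = 1 + 0.5×3 = 2.5; y[2] = 4 + 0.5×1 = 4.5; y[3] = 0 + 0.5×4 = 2.0. So y = [3, 2.5, 4.5, 2.0]

[3, 2.5, 4.5, 2.0]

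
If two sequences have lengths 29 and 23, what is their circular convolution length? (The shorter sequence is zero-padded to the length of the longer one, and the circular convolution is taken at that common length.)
Circular convolution (zero-padding the shorter input) has length max(m, n) = max(29, 23) = 29

29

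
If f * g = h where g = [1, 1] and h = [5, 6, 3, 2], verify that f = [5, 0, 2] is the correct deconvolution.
Forward-compute [5, 0, 2] * [1, 1]: h[0] = 5×1 = 5; h[1] = 5×1 + 0×1 = 5; h[2] = 0×1 + 2×1 = 2; h[3] = 2×1 = 2 → [5, 5, 2, 2]. Does not match given h = [5, 6, 3, 2].

Not verified. [5, 0, 2] * [1, 1] = [5, 5, 2, 2], which differs from [5, 6, 3, 2] at index 1.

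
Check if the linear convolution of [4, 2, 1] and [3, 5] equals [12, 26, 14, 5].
Recompute linear convolution of [4, 2, 1] and [3, 5]: y[0] = 4×3 = 12; y[1] = 4×5 + 2×3 = 26; y[2] = 2×5 + 1×3 = 13; y[3] = 1×5 = 5 → [12, 26, 13, 5]. Compare to given [12, 26, 14, 5]: they differ at index 2: given 14, correct 13, so answer: No

No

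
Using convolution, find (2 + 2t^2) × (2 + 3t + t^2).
Ascending coefficients: a = [2, 0, 2], b = [2, 3, 1]. c[0] = 2×2 = 4; c[1] = 2×3 + 0×2 = 6; c[2] = 2×1 + 0×3 + 2×2 = 6; c[3] = 0×1 + 2×3 = 6; c[4] = 2×1 = 2. Result coefficients: [4, 6, 6, 6, 2] → 4 + 6t + 6t^2 + 6t^3 + 2t^4

4 + 6t + 6t^2 + 6t^3 + 2t^4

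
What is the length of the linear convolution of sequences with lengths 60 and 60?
Linear/full convolution length: m + n - 1 = 60 + 60 - 1 = 119

119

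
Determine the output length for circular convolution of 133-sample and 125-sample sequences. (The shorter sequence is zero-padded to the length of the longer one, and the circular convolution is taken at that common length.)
Circular convolution (zero-padding the shorter input) has length max(m, n) = max(133, 125) = 133

133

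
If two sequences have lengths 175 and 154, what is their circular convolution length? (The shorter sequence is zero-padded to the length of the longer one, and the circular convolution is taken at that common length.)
Circular convolution (zero-padding the shorter input) has length max(m, n) = max(175, 154) = 175

175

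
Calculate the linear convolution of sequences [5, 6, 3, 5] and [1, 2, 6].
y[0] = 5×1 = 5; y[1] = 5×2 + 6×1 = 16; y[2] = 5×6 + 6×2 + 3×1 = 45; y[3] = 6×6 + 3×2 + 5×1 = 47; y[4] = 3×6 + 5×2 = 28; y[5] = 5×6 = 30

[5, 16, 45, 47, 28, 30]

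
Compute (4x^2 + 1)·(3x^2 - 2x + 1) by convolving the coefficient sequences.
Ascending coefficients: a = [1, 0, 4], b = [1, -2, 3]. c[0] = 1×1 = 1; c[1] = 1×-2 + 0×1 = -2; c[2] = 1×3 + 0×-2 + 4×1 = 7; c[3] = 0×3 + 4×-2 = -8; c[4] = 4×3 = 12. Result coefficients: [1, -2, 7, -8, 12] → 12x^4 - 8x^3 + 7x^2 - 2x + 1

12x^4 - 8x^3 + 7x^2 - 2x + 1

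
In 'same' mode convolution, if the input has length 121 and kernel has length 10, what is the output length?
'Same' mode returns an output with the same length as the input: 121

121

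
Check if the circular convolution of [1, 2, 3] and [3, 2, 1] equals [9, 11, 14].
Recompute circular convolution of [1, 2, 3] and [3, 2, 1]: y[0] = 1×3 + 2×1 + 3×2 = 11; y[1] = 1×2 + 2×3 + 3×1 = 11; y[2] = 1×1 + 2×2 + 3×3 = 14 → [11, 11, 14]. Compare to given [9, 11, 14]: they differ at index 0: given 9, correct 11, so answer: No

No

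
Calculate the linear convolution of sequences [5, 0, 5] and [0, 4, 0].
y[0] = 5×0 = 0; y[1] = 5×4 + 0×0 = 20; y[2] = 5×0 + 0×4 + 5×0 = 0; y[3] = 0×0 + 5×4 = 20; y[4] = 5×0 = 0

[0, 20, 0, 20, 0]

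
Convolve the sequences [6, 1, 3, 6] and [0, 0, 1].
y[0] = 6×0 = 0; y[1] = 6×0 + 1×0 = 0; y[2] = 6×1 + 1×0 + 3×0 = 6; y[3] = 1×1 + 3×0 + 6×0 = 1; y[4] = 3×1 + 6×0 = 3; y[5] = 6×1 = 6

[0, 0, 6, 1, 3, 6]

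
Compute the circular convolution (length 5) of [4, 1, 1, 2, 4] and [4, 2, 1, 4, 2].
Use y[k] = Σ_j a[j]·b[(k-j) mod 5]. y[0] = 4×4 + 1×2 + 1×4 + 2×1 + 4×2 = 32; y[1] = 4×2 + 1×4 + 1×2 + 2×4 + 4×1 = 26; y[2] = 4×1 + 1×2 + 1×4 + 2×2 + 4×4 = 30; y[3] = 4×4 + 1×1 + 1×2 + 2×4 + 4×2 = 35; y[4] = 4×2 + 1×4 + 1×1 + 2×2 + 4×4 = 33. Result: [32, 26, 30, 35, 33]

[32, 26, 30, 35, 33]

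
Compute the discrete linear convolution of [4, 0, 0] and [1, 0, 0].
y[0] = 4×1 = 4; y[1] = 4×0 + 0×1 = 0; y[2] = 4×0 + 0×0 + 0×1 = 0; y[3] = 0×0 + 0×0 = 0; y[4] = 0×0 = 0

[4, 0, 0, 0, 0]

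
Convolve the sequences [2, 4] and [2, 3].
y[0] = 2×2 = 4; y[1] = 2×3 + 4×2 = 14; y[2] = 4×3 = 12

[4, 14, 12]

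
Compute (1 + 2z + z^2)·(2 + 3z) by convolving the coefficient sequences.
Ascending coefficients: a = [1, 2, 1], b = [2, 3]. c[0] = 1×2 = 2; c[1] = 1×3 + 2×2 = 7; c[2] = 2×3 + 1×2 = 8; c[3] = 1×3 = 3. Result coefficients: [2, 7, 8, 3] → 2 + 7z + 8z^2 + 3z^3

2 + 7z + 8z^2 + 3z^3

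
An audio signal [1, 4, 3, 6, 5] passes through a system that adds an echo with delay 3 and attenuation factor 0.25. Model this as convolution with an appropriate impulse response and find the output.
Direct-path + delayed-attenuated-path model → impulse response h = [1, 0, 0, 0.25] (1 at lag 0, 0.25 at lag 3). Output y[n] = x[n] + 0.25·x[n - 3] (with x[n] = 0 outside 0..4): y[0] = 1 + 0.25×0 = 1; y[1] = 4 + 0.25×0 = 4; y[2] = 3 + 0.25×0 = 3; y[3] = 6 + 0.25×1 = 6.25; y[4] = 5 + 0.25×4 = 6.0; y[5] = 0 + 0.25×3 = 0.75; y[6] = 0 + 0.25×6 = 1.5; y[7] = 0 + 0.25×5 = 1.25. So y = [1, 4, 3, 6.25, 6.0, 0.75, 1.5, 1.25]

[1, 4, 3, 6.25, 6.0, 0.75, 1.5, 1.25]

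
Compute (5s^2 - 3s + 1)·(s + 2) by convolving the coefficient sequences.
Ascending coefficients: a = [1, -3, 5], b = [2, 1]. c[0] = 1×2 = 2; c[1] = 1×1 + -3×2 = -5; c[2] = -3×1 + 5×2 = 7; c[3] = 5×1 = 5. Result coefficients: [2, -5, 7, 5] → 5s^3 + 7s^2 - 5s + 2

5s^3 + 7s^2 - 5s + 2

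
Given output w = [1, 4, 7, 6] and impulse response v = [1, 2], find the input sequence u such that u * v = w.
Deconvolve w=[1, 4, 7, 6] by v=[1, 2]. Since v[0]=1, solve forward: u[0] = w[0] / 1 = 1; u[1] = (w[1] - 1×2) / 1 = 2; u[2] = (w[2] - 2×2) / 1 = 3. So u = [1, 2, 3]. Check by forward convolution: w[0] = 1×1 = 1; w[1] = 1×2 + 2×1 = 4; w[2] = 2×2 + 3×1 = 7; w[3] = 3×2 = 6

[1, 2, 3]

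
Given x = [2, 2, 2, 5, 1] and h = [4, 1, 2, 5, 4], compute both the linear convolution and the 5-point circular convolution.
Linear: y_lin[0] = 2×4 = 8; y_lin[1] = 2×1 + 2×4 = 10; y_lin[2] = 2×2 + 2×1 + 2×4 = 14; y_lin[3] = 2×5 + 2×2 + 2×1 + 5×4 = 36; y_lin[4] = 2×4 + 2×5 + 2×2 + 5×1 + 1×4 = 31; y_lin[5] = 2×4 + 2×5 + 5×2 + 1×1 = 29; y_lin[6] = 2×4 + 5×5 + 1×2 = 35; y_lin[7] = 5×4 + 1×5 = 25; y_lin[8] = 1×4 = 4 → [8, 10, 14, 36, 31, 29, 35, 25, 4]. Circular (length 5): y[0] = 2×4 + 2×4 + 2×5 + 5×2 + 1×1 = 37; y[1] = 2×1 + 2×4 + 2×4 + 5×5 + 1×2 = 45; y[2] = 2×2 + 2×1 + 2×4 + 5×4 + 1×5 = 39; y[3] = 2×5 + 2×2 + 2×1 + 5×4 + 1×4 = 40; y[4] = 2×4 + 2×5 + 2×2 + 5×1 + 1×4 = 31 → [37, 45, 39, 40, 31]

Linear: [8, 10, 14, 36, 31, 29, 35, 25, 4], Circular: [37, 45, 39, 40, 31]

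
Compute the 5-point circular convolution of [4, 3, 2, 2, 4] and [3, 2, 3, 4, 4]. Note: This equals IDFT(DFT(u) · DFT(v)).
Either evaluate y[k] = Σ_j u[j]·v[(k-j) mod 5] directly, or use IDFT(DFT(u) · DFT(v)). y[0] = 4×3 + 3×4 + 2×4 + 2×3 + 4×2 = 46; y[1] = 4×2 + 3×3 + 2×4 + 2×4 + 4×3 = 45; y[2] = 4×3 + 3×2 + 2×3 + 2×4 + 4×4 = 48; y[3] = 4×4 + 3×3 + 2×2 + 2×3 + 4×4 = 51; y[4] = 4×4 + 3×4 + 2×3 + 2×2 + 4×3 = 50. Result: [46, 45, 48, 51, 50]

[46, 45, 48, 51, 50]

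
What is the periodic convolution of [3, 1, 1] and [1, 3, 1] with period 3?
Use y[k] = Σ_j a[j]·b[(k-j) mod 3]. y[0] = 3×1 + 1×1 + 1×3 = 7; y[1] = 3×3 + 1×1 + 1×1 = 11; y[2] = 3×1 + 1×3 + 1×1 = 7. Result: [7, 11, 7]

[7, 11, 7]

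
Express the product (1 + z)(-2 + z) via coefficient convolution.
Ascending coefficients: a = [1, 1], b = [-2, 1]. c[0] = 1×-2 = -2; c[1] = 1×1 + 1×-2 = -1; c[2] = 1×1 = 1. Result coefficients: [-2, -1, 1] → -2 - z + z^2

-2 - z + z^2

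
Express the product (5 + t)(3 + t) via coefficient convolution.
Ascending coefficients: a = [5, 1], b = [3, 1]. c[0] = 5×3 = 15; c[1] = 5×1 + 1×3 = 8; c[2] = 1×1 = 1. Result coefficients: [15, 8, 1] → 15 + 8t + t^2

15 + 8t + t^2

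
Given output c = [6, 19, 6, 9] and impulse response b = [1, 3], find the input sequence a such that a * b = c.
Deconvolve c=[6, 19, 6, 9] by b=[1, 3]. Since b[0]=1, solve forward: a[0] = c[0] / 1 = 6; a[1] = (c[1] - 6×3) / 1 = 1; a[2] = (c[2] - 1×3) / 1 = 3. So a = [6, 1, 3]. Check by forward convolution: c[0] = 6×1 = 6; c[1] = 6×3 + 1×1 = 19; c[2] = 1×3 + 3×1 = 6; c[3] = 3×3 = 9

[6, 1, 3]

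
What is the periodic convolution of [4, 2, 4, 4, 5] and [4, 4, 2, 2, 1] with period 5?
Use y[k] = Σ_j s[j]·t[(k-j) mod 5]. y[0] = 4×4 + 2×1 + 4×2 + 4×2 + 5×4 = 54; y[1] = 4×4 + 2×4 + 4×1 + 4×2 + 5×2 = 46; y[2] = 4×2 + 2×4 + 4×4 + 4×1 + 5×2 = 46; y[3] = 4×2 + 2×2 + 4×4 + 4×4 + 5×1 = 49; y[4] = 4×1 + 2×2 + 4×2 + 4×4 + 5×4 = 52. Result: [54, 46, 46, 49, 52]

[54, 46, 46, 49, 52]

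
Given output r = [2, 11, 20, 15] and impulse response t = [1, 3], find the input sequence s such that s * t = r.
Deconvolve r=[2, 11, 20, 15] by t=[1, 3]. Since t[0]=1, solve forward: s[0] = r[0] / 1 = 2; s[1] = (r[1] - 2×3) / 1 = 5; s[2] = (r[2] - 5×3) / 1 = 5. So s = [2, 5, 5]. Check by forward convolution: r[0] = 2×1 = 2; r[1] = 2×3 + 5×1 = 11; r[2] = 5×3 + 5×1 = 20; r[3] = 5×3 = 15

[2, 5, 5]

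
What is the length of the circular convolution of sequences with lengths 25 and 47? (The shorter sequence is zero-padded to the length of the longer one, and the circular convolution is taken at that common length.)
Circular convolution (zero-padding the shorter input) has length max(m, n) = max(25, 47) = 47

47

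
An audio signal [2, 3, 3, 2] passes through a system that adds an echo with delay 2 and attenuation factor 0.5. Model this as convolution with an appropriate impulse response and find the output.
Direct-path + delayed-attenuated-path model → impulse response h = [1, 0, 0.5] (1 at lag 0, 0.5 at lag 2). Output y[n] = x[n] + 0.5·x[n - 2] (with x[n] = 0 outside 0..3): y[0] = 2 + 0.5×0 = 2; y[1] = 3 + 0.5×0 = 3; y[2] = 3 + 0.5×2 = 4.0; y[3] = 2 + 0.5×3 = 3.5; y[4] = 0 + 0.5×3 = 1.5; y[5] = 0 + 0.5×2 = 1.0. So y = [2, 3, 4.0, 3.5, 1.5, 1.0]

[2, 3, 4.0, 3.5, 1.5, 1.0]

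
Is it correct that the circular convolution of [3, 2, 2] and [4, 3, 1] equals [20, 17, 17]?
Recompute circular convolution of [3, 2, 2] and [4, 3, 1]: y[0] = 3×4 + 2×1 + 2×3 = 20; y[1] = 3×3 + 2×4 + 2×1 = 19; y[2] = 3×1 + 2×3 + 2×4 = 17 → [20, 19, 17]. Compare to given [20, 17, 17]: they differ at index 1: given 17, correct 19, so answer: No

No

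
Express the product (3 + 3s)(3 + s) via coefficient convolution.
Ascending coefficients: a = [3, 3], b = [3, 1]. c[0] = 3×3 = 9; c[1] = 3×1 + 3×3 = 12; c[2] = 3×1 = 3. Result coefficients: [9, 12, 3] → 9 + 12s + 3s^2

9 + 12s + 3s^2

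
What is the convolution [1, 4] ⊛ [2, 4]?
y[0] = 1×2 = 2; y[1] = 1×4 + 4×2 = 12; y[2] = 4×4 = 16

[2, 12, 16]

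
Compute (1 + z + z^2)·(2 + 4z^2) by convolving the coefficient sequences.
Ascending coefficients: a = [1, 1, 1], b = [2, 0, 4]. c[0] = 1×2 = 2; c[1] = 1×0 + 1×2 = 2; c[2] = 1×4 + 1×0 + 1×2 = 6; c[3] = 1×4 + 1×0 = 4; c[4] = 1×4 = 4. Result coefficients: [2, 2, 6, 4, 4] → 2 + 2z + 6z^2 + 4z^3 + 4z^4

2 + 2z + 6z^2 + 4z^3 + 4z^4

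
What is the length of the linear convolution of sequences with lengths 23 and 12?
Linear/full convolution length: m + n - 1 = 23 + 12 - 1 = 34

34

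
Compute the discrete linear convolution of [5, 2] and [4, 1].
y[0] = 5×4 = 20; y[1] = 5×1 + 2×4 = 13; y[2] = 2×1 = 2

[20, 13, 2]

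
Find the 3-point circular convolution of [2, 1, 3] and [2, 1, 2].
Use y[k] = Σ_j a[j]·b[(k-j) mod 3]. y[0] = 2×2 + 1×2 + 3×1 = 9; y[1] = 2×1 + 1×2 + 3×2 = 10; y[2] = 2×2 + 1×1 + 3×2 = 11. Result: [9, 10, 11]

[9, 10, 11]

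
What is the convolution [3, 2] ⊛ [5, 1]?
y[0] = 3×5 = 15; y[1] = 3×1 + 2×5 = 13; y[2] = 2×1 = 2

[15, 13, 2]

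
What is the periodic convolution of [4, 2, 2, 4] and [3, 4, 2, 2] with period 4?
Use y[k] = Σ_j a[j]·b[(k-j) mod 4]. y[0] = 4×3 + 2×2 + 2×2 + 4×4 = 36; y[1] = 4×4 + 2×3 + 2×2 + 4×2 = 34; y[2] = 4×2 + 2×4 + 2×3 + 4×2 = 30; y[3] = 4×2 + 2×2 + 2×4 + 4×3 = 32. Result: [36, 34, 30, 32]

[36, 34, 30, 32]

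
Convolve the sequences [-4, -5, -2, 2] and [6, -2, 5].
y[0] = -4×6 = -24; y[1] = -4×-2 + -5×6 = -22; y[2] = -4×5 + -5×-2 + -2×6 = -22; y[3] = -5×5 + -2×-2 + 2×6 = -9; y[4] = -2×5 + 2×-2 = -14; y[5] = 2×5 = 10

[-24, -22, -22, -9, -14, 10]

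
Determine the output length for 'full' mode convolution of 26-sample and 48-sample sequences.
Linear/full convolution length: m + n - 1 = 26 + 48 - 1 = 73

73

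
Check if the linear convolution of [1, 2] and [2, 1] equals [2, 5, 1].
Recompute linear convolution of [1, 2] and [2, 1]: y[0] = 1×2 = 2; y[1] = 1×1 + 2×2 = 5; y[2] = 2×1 = 2 → [2, 5, 2]. Compare to given [2, 5, 1]: they differ at index 2: given 1, correct 2, so answer: No

No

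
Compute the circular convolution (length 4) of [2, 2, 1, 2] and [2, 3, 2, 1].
Use y[k] = Σ_j s[j]·t[(k-j) mod 4]. y[0] = 2×2 + 2×1 + 1×2 + 2×3 = 14; y[1] = 2×3 + 2×2 + 1×1 + 2×2 = 15; y[2] = 2×2 + 2×3 + 1×2 + 2×1 = 14; y[3] = 2×1 + 2×2 + 1×3 + 2×2 = 13. Result: [14, 15, 14, 13]

[14, 15, 14, 13]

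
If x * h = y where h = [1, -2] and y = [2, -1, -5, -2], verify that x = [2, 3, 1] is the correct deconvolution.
Forward-compute [2, 3, 1] * [1, -2]: y[0] = 2×1 = 2; y[1] = 2×-2 + 3×1 = -1; y[2] = 3×-2 + 1×1 = -5; y[3] = 1×-2 = -2 → [2, -1, -5, -2]. Matches given y = [2, -1, -5, -2], so verified.

Verified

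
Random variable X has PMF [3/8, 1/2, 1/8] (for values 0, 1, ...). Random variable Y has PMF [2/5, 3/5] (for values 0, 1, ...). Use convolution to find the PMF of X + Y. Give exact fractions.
P(X+Y=k) = Σ_i P(X=i)·P(Y=k-i) — a convolution of [3/8, 1/2, 1/8] and [2/5, 3/5]. P(X+Y=0) = (3/8)×(2/5) = 3/20; P(X+Y=1) = (3/8)×(3/5) + (1/2)×(2/5) = 9/40 + 1/5 = 17/40; P(X+Y=2) = (1/2)×(3/5) + (1/8)×(2/5) = 3/10 + 1/20 = 7/20; P(X+Y=3) = (1/8)×(3/5) = 3/40. PMF: [3/20, 17/40, 7/20, 3/40] (sums to 1 ✓)

[3/20, 17/40, 7/20, 3/40]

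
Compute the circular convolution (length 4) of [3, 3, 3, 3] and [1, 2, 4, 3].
Use y[k] = Σ_j f[j]·g[(k-j) mod 4]. y[0] = 3×1 + 3×3 + 3×4 + 3×2 = 30; y[1] = 3×2 + 3×1 + 3×3 + 3×4 = 30; y[2] = 3×4 + 3×2 + 3×1 + 3×3 = 30; y[3] = 3×3 + 3×4 + 3×2 + 3×1 = 30. Result: [30, 30, 30, 30]

[30, 30, 30, 30]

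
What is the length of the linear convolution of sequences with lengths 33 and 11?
Linear/full convolution length: m + n - 1 = 33 + 11 - 1 = 43

43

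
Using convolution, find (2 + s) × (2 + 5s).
Ascending coefficients: a = [2, 1], b = [2, 5]. c[0] = 2×2 = 4; c[1] = 2×5 + 1×2 = 12; c[2] = 1×5 = 5. Result coefficients: [4, 12, 5] → 4 + 12s + 5s^2

4 + 12s + 5s^2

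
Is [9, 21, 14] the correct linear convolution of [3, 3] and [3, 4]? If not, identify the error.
Recompute linear convolution of [3, 3] and [3, 4]: y[0] = 3×3 = 9; y[1] = 3×4 + 3×3 = 21; y[2] = 3×4 = 12 → [9, 21, 12]. Compare to given [9, 21, 14]: they differ at index 2: given 14, correct 12, so answer: No

No. Error at index 2: given 14, correct 12.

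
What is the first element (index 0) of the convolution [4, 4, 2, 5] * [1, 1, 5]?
Use y[k] = Σ_i a[i]·b[k-i] at k=0. y[0] = 4×1 = 4

4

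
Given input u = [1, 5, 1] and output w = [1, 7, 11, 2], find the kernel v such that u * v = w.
Output length 4 = len(u) + len(v) - 1 ⇒ len(v) = 2. Solve v forward using v[k] = (w[k] - Σ_{i≥1} u[i]·v[k-i]) / u[0]: v[0] = w[0] / u[0] = 1 / 1 = 1; v[1] = (w[1] - 5×1) / u[0] = (7 - 5×1) / 1 = 2. So v = [1, 2]. Forward-check [1, 5, 1] * [1, 2]: w[0] = 1×1 = 1; w[1] = 1×2 + 5×1 = 7; w[2] = 5×2 + 1×1 = 11; w[3] = 1×2 = 2 → [1, 7, 11, 2] ✓

[1, 2]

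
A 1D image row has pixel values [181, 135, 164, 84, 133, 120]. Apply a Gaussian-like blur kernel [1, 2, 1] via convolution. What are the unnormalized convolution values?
Convolve image row [181, 135, 164, 84, 133, 120] with kernel [1, 2, 1]: y[0] = 181×1 = 181; y[1] = 181×2 + 135×1 = 497; y[2] = 181×1 + 135×2 + 164×1 = 615; y[3] = 135×1 + 164×2 + 84×1 = 547; y[4] = 164×1 + 84×2 + 133×1 = 465; y[5] = 84×1 + 133×2 + 120×1 = 470; y[6] = 133×1 + 120×2 = 373; y[7] = 120×1 = 120 → [181, 497, 615, 547, 465, 470, 373, 120]. Normalization factor = sum(kernel) = 4.

[181, 497, 615, 547, 465, 470, 373, 120]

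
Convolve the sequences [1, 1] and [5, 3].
y[0] = 1×5 = 5; y[1] = 1×3 + 1×5 = 8; y[2] = 1×3 = 3

[5, 8, 3]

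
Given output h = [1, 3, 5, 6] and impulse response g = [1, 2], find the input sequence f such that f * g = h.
Deconvolve h=[1, 3, 5, 6] by g=[1, 2]. Since g[0]=1, solve forward: f[0] = h[0] / 1 = 1; f[1] = (h[1] - 1×2) / 1 = 1; f[2] = (h[2] - 1×2) / 1 = 3. So f = [1, 1, 3]. Check by forward convolution: h[0] = 1×1 = 1; h[1] = 1×2 + 1×1 = 3; h[2] = 1×2 + 3×1 = 5; h[3] = 3×2 = 6

[1, 1, 3]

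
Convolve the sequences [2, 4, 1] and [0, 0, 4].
y[0] = 2×0 = 0; y[1] = 2×0 + 4×0 = 0; y[2] = 2×4 + 4×0 + 1×0 = 8; y[3] = 4×4 + 1×0 = 16; y[4] = 1×4 = 4

[0, 0, 8, 16, 4]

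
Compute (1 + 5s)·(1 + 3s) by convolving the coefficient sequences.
Ascending coefficients: a = [1, 5], b = [1, 3]. c[0] = 1×1 = 1; c[1] = 1×3 + 5×1 = 8; c[2] = 5×3 = 15. Result coefficients: [1, 8, 15] → 1 + 8s + 15s^2

1 + 8s + 15s^2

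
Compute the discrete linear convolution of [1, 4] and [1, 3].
y[0] = 1×1 = 1; y[1] = 1×3 + 4×1 = 7; y[2] = 4×3 = 12

[1, 7, 12]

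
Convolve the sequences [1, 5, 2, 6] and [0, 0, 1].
y[0] = 1×0 = 0; y[1] = 1×0 + 5×0 = 0; y[2] = 1×1 + 5×0 + 2×0 = 1; y[3] = 5×1 + 2×0 + 6×0 = 5; y[4] = 2×1 + 6×0 = 2; y[5] = 6×1 = 6

[0, 0, 1, 5, 2, 6]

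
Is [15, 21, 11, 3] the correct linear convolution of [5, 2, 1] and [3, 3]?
Recompute linear convolution of [5, 2, 1] and [3, 3]: y[0] = 5×3 = 15; y[1] = 5×3 + 2×3 = 21; y[2] = 2×3 + 1×3 = 9; y[3] = 1×3 = 3 → [15, 21, 9, 3]. Compare to given [15, 21, 11, 3]: they differ at index 2: given 11, correct 9, so answer: No

No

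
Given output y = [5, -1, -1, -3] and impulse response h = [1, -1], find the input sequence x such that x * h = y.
Deconvolve y=[5, -1, -1, -3] by h=[1, -1]. Since h[0]=1, solve forward: x[0] = y[0] / 1 = 5; x[1] = (y[1] - 5×-1) / 1 = 4; x[2] = (y[2] - 4×-1) / 1 = 3. So x = [5, 4, 3]. Check by forward convolution: y[0] = 5×1 = 5; y[1] = 5×-1 + 4×1 = -1; y[2] = 4×-1 + 3×1 = -1; y[3] = 3×-1 = -3

[5, 4, 3]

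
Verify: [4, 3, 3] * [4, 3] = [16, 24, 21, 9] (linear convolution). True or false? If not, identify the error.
Recompute linear convolution of [4, 3, 3] and [4, 3]: y[0] = 4×4 = 16; y[1] = 4×3 + 3×4 = 24; y[2] = 3×3 + 3×4 = 21; y[3] = 3×3 = 9 → [16, 24, 21, 9]. Given [16, 24, 21, 9] matches, so answer: Yes

Yes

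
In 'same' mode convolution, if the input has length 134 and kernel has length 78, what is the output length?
'Same' mode returns an output with the same length as the input: 134

134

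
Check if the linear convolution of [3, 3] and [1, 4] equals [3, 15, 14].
Recompute linear convolution of [3, 3] and [1, 4]: y[0] = 3×1 = 3; y[1] = 3×4 + 3×1 = 15; y[2] = 3×4 = 12 → [3, 15, 12]. Compare to given [3, 15, 14]: they differ at index 2: given 14, correct 12, so answer: No

No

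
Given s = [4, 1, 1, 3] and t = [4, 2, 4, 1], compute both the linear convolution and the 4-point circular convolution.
Linear: y_lin[0] = 4×4 = 16; y_lin[1] = 4×2 + 1×4 = 12; y_lin[2] = 4×4 + 1×2 + 1×4 = 22; y_lin[3] = 4×1 + 1×4 + 1×2 + 3×4 = 22; y_lin[4] = 1×1 + 1×4 + 3×2 = 11; y_lin[5] = 1×1 + 3×4 = 13; y_lin[6] = 3×1 = 3 → [16, 12, 22, 22, 11, 13, 3]. Circular (length 4): y[0] = 4×4 + 1×1 + 1×4 + 3×2 = 27; y[1] = 4×2 + 1×4 + 1×1 + 3×4 = 25; y[2] = 4×4 + 1×2 + 1×4 + 3×1 = 25; y[3] = 4×1 + 1×4 + 1×2 + 3×4 = 22 → [27, 25, 25, 22]

Linear: [16, 12, 22, 22, 11, 13, 3], Circular: [27, 25, 25, 22]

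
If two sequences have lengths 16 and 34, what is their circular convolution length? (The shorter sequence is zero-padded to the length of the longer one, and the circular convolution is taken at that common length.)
Circular convolution (zero-padding the shorter input) has length max(m, n) = max(16, 34) = 34

34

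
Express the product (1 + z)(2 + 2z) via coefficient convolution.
Ascending coefficients: a = [1, 1], b = [2, 2]. c[0] = 1×2 = 2; c[1] = 1×2 + 1×2 = 4; c[2] = 1×2 = 2. Result coefficients: [2, 4, 2] → 2 + 4z + 2z^2

2 + 4z + 2z^2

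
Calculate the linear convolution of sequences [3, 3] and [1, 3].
y[0] = 3×1 = 3; y[1] = 3×3 + 3×1 = 12; y[2] = 3×3 = 9

[3, 12, 9]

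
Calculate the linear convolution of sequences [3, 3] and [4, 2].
y[0] = 3×4 = 12; y[1] = 3×2 + 3×4 = 18; y[2] = 3×2 = 6

[12, 18, 6]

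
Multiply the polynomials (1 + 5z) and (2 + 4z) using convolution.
Ascending coefficients: a = [1, 5], b = [2, 4]. c[0] = 1×2 = 2; c[1] = 1×4 + 5×2 = 14; c[2] = 5×4 = 20. Result coefficients: [2, 14, 20] → 2 + 14z + 20z^2

2 + 14z + 20z^2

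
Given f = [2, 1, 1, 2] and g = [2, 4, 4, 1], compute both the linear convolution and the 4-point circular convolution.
Linear: y_lin[0] = 2×2 = 4; y_lin[1] = 2×4 + 1×2 = 10; y_lin[2] = 2×4 + 1×4 + 1×2 = 14; y_lin[3] = 2×1 + 1×4 + 1×4 + 2×2 = 14; y_lin[4] = 1×1 + 1×4 + 2×4 = 13; y_lin[5] = 1×1 + 2×4 = 9; y_lin[6] = 2×1 = 2 → [4, 10, 14, 14, 13, 9, 2]. Circular (length 4): y[0] = 2×2 + 1×1 + 1×4 + 2×4 = 17; y[1] = 2×4 + 1×2 + 1×1 + 2×4 = 19; y[2] = 2×4 + 1×4 + 1×2 + 2×1 = 16; y[3] = 2×1 + 1×4 + 1×4 + 2×2 = 14 → [17, 19, 16, 14]

Linear: [4, 10, 14, 14, 13, 9, 2], Circular: [17, 19, 16, 14]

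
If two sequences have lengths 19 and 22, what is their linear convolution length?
Linear/full convolution length: m + n - 1 = 19 + 22 - 1 = 40

40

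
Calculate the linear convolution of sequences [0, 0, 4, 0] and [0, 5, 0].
y[0] = 0×0 = 0; y[1] = 0×5 + 0×0 = 0; y[2] = 0×0 + 0×5 + 4×0 = 0; y[3] = 0×0 + 4×5 + 0×0 = 20; y[4] = 4×0 + 0×5 = 0; y[5] = 0×0 = 0

[0, 0, 0, 20, 0, 0]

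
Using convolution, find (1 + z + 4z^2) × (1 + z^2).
Ascending coefficients: a = [1, 1, 4], b = [1, 0, 1]. c[0] = 1×1 = 1; c[1] = 1×0 + 1×1 = 1; c[2] = 1×1 + 1×0 + 4×1 = 5; c[3] = 1×1 + 4×0 = 1; c[4] = 4×1 = 4. Result coefficients: [1, 1, 5, 1, 4] → 1 + z + 5z^2 + z^3 + 4z^4

1 + z + 5z^2 + z^3 + 4z^4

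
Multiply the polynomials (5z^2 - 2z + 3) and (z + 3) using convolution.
Ascending coefficients: a = [3, -2, 5], b = [3, 1]. c[0] = 3×3 = 9; c[1] = 3×1 + -2×3 = -3; c[2] = -2×1 + 5×3 = 13; c[3] = 5×1 = 5. Result coefficients: [9, -3, 13, 5] → 5z^3 + 13z^2 - 3z + 9

5z^3 + 13z^2 - 3z + 9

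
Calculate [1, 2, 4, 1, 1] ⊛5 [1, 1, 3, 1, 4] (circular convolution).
Use y[k] = Σ_j x[j]·h[(k-j) mod 5]. y[0] = 1×1 + 2×4 + 4×1 + 1×3 + 1×1 = 17; y[1] = 1×1 + 2×1 + 4×4 + 1×1 + 1×3 = 23; y[2] = 1×3 + 2×1 + 4×1 + 1×4 + 1×1 = 14; y[3] = 1×1 + 2×3 + 4×1 + 1×1 + 1×4 = 16; y[4] = 1×4 + 2×1 + 4×3 + 1×1 + 1×1 = 20. Result: [17, 23, 14, 16, 20]

[17, 23, 14, 16, 20]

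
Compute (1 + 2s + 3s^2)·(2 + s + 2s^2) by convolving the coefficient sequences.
Ascending coefficients: a = [1, 2, 3], b = [2, 1, 2]. c[0] = 1×2 = 2; c[1] = 1×1 + 2×2 = 5; c[2] = 1×2 + 2×1 + 3×2 = 10; c[3] = 2×2 + 3×1 = 7; c[4] = 3×2 = 6. Result coefficients: [2, 5, 10, 7, 6] → 2 + 5s + 10s^2 + 7s^3 + 6s^4

2 + 5s + 10s^2 + 7s^3 + 6s^4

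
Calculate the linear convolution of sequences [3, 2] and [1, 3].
y[0] = 3×1 = 3; y[1] = 3×3 + 2×1 = 11; y[2] = 2×3 = 6

[3, 11, 6]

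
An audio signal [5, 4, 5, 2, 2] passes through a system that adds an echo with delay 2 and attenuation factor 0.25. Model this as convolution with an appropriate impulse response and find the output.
Direct-path + delayed-attenuated-path model → impulse response h = [1, 0, 0.25] (1 at lag 0, 0.25 at lag 2). Output y[n] = x[n] + 0.25·x[n - 2] (with x[n] = 0 outside 0..4): y[0] = 5 + 0.25×0 = 5; y[1] = 4 + 0.25×0 = 4; y[2] = 5 + 0.25×5 = 6.25; y[3] = 2 + 0.25×4 = 3.0; y[4] = 2 + 0.25×5 = 3.25; y[5] = 0 + 0.25×2 = 0.5; y[6] = 0 + 0.25×2 = 0.5. So y = [5, 4, 6.25, 3.0, 3.25, 0.5, 0.5]

[5, 4, 6.25, 3.0, 3.25, 0.5, 0.5]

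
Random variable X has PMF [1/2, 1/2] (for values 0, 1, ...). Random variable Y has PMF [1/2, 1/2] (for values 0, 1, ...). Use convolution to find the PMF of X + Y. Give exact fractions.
P(X+Y=k) = Σ_i P(X=i)·P(Y=k-i) — a convolution of [1/2, 1/2] and [1/2, 1/2]. P(X+Y=0) = (1/2)×(1/2) = 1/4; P(X+Y=1) = (1/2)×(1/2) + (1/2)×(1/2) = 1/4 + 1/4 = 1/2; P(X+Y=2) = (1/2)×(1/2) = 1/4. PMF: [1/4, 1/2, 1/4] (sums to 1 ✓)

[1/4, 1/2, 1/4]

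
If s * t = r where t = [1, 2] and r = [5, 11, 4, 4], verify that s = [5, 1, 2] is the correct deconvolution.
Forward-compute [5, 1, 2] * [1, 2]: r[0] = 5×1 = 5; r[1] = 5×2 + 1×1 = 11; r[2] = 1×2 + 2×1 = 4; r[3] = 2×2 = 4 → [5, 11, 4, 4]. Matches given r = [5, 11, 4, 4], so verified.

Verified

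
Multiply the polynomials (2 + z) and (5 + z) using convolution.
Ascending coefficients: a = [2, 1], b = [5, 1]. c[0] = 2×5 = 10; c[1] = 2×1 + 1×5 = 7; c[2] = 1×1 = 1. Result coefficients: [10, 7, 1] → 10 + 7z + z^2

10 + 7z + z^2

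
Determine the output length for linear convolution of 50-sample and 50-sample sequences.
Linear/full convolution length: m + n - 1 = 50 + 50 - 1 = 99

99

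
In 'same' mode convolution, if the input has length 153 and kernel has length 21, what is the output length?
'Same' mode returns an output with the same length as the input: 153

153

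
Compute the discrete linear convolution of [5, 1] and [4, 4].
y[0] = 5×4 = 20; y[1] = 5×4 + 1×4 = 24; y[2] = 1×4 = 4

[20, 24, 4]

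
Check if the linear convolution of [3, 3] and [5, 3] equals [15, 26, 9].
Recompute linear convolution of [3, 3] and [5, 3]: y[0] = 3×5 = 15; y[1] = 3×3 + 3×5 = 24; y[2] = 3×3 = 9 → [15, 24, 9]. Compare to given [15, 26, 9]: they differ at index 1: given 26, correct 24, so answer: No

No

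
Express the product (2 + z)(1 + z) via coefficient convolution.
Ascending coefficients: a = [2, 1], b = [1, 1]. c[0] = 2×1 = 2; c[1] = 2×1 + 1×1 = 3; c[2] = 1×1 = 1. Result coefficients: [2, 3, 1] → 2 + 3z + z^2

2 + 3z + z^2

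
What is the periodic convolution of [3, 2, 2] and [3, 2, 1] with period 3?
Use y[k] = Σ_j a[j]·b[(k-j) mod 3]. y[0] = 3×3 + 2×1 + 2×2 = 15; y[1] = 3×2 + 2×3 + 2×1 = 14; y[2] = 3×1 + 2×2 + 2×3 = 13. Result: [15, 14, 13]

[15, 14, 13]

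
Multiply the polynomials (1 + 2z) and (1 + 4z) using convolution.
Ascending coefficients: a = [1, 2], b = [1, 4]. c[0] = 1×1 = 1; c[1] = 1×4 + 2×1 = 6; c[2] = 2×4 = 8. Result coefficients: [1, 6, 8] → 1 + 6z + 8z^2

1 + 6z + 8z^2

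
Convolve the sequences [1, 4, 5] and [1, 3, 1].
y[0] = 1×1 = 1; y[1] = 1×3 + 4×1 = 7; y[2] = 1×1 + 4×3 + 5×1 = 18; y[3] = 4×1 + 5×3 = 19; y[4] = 5×1 = 5

[1, 7, 18, 19, 5]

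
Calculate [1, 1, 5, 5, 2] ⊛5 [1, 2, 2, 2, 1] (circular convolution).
Use y[k] = Σ_j x[j]·h[(k-j) mod 5]. y[0] = 1×1 + 1×1 + 5×2 + 5×2 + 2×2 = 26; y[1] = 1×2 + 1×1 + 5×1 + 5×2 + 2×2 = 22; y[2] = 1×2 + 1×2 + 5×1 + 5×1 + 2×2 = 18; y[3] = 1×2 + 1×2 + 5×2 + 5×1 + 2×1 = 21; y[4] = 1×1 + 1×2 + 5×2 + 5×2 + 2×1 = 25. Result: [26, 22, 18, 21, 25]

[26, 22, 18, 21, 25]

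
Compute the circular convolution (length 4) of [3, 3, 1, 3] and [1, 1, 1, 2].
Use y[k] = Σ_j s[j]·t[(k-j) mod 4]. y[0] = 3×1 + 3×2 + 1×1 + 3×1 = 13; y[1] = 3×1 + 3×1 + 1×2 + 3×1 = 11; y[2] = 3×1 + 3×1 + 1×1 + 3×2 = 13; y[3] = 3×2 + 3×1 + 1×1 + 3×1 = 13. Result: [13, 11, 13, 13]

[13, 11, 13, 13]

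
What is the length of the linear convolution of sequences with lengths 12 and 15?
Linear/full convolution length: m + n - 1 = 12 + 15 - 1 = 26

26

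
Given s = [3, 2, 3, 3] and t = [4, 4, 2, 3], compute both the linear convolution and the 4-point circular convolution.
Linear: y_lin[0] = 3×4 = 12; y_lin[1] = 3×4 + 2×4 = 20; y_lin[2] = 3×2 + 2×4 + 3×4 = 26; y_lin[3] = 3×3 + 2×2 + 3×4 + 3×4 = 37; y_lin[4] = 2×3 + 3×2 + 3×4 = 24; y_lin[5] = 3×3 + 3×2 = 15; y_lin[6] = 3×3 = 9 → [12, 20, 26, 37, 24, 15, 9]. Circular (length 4): y[0] = 3×4 + 2×3 + 3×2 + 3×4 = 36; y[1] = 3×4 + 2×4 + 3×3 + 3×2 = 35; y[2] = 3×2 + 2×4 + 3×4 + 3×3 = 35; y[3] = 3×3 + 2×2 + 3×4 + 3×4 = 37 → [36, 35, 35, 37]

Linear: [12, 20, 26, 37, 24, 15, 9], Circular: [36, 35, 35, 37]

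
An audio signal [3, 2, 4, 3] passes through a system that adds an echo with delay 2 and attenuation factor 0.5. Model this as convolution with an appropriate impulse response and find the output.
Direct-path + delayed-attenuated-path model → impulse response h = [1, 0, 0.5] (1 at lag 0, 0.5 at lag 2). Output y[n] = x[n] + 0.5·x[n - 2] (with x[n] = 0 outside 0..3): y[0] = 3 + 0.5×0 = 3; y[1] = 2 + 0.5×0 = 2; y[2] = 4 + 0.5×3 = 5.5; y[3] = 3 + 0.5×2 = 4.0; y[4] = 0 + 0.5×4 = 2.0; y[5] = 0 + 0.5×3 = 1.5. So y = [3, 2, 5.5, 4.0, 2.0, 1.5]

[3, 2, 5.5, 4.0, 2.0, 1.5]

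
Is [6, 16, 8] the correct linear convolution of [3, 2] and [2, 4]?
Recompute linear convolution of [3, 2] and [2, 4]: y[0] = 3×2 = 6; y[1] = 3×4 + 2×2 = 16; y[2] = 2×4 = 8 → [6, 16, 8]. Given [6, 16, 8] matches, so answer: Yes

Yes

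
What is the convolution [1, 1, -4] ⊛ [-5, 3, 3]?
y[0] = 1×-5 = -5; y[1] = 1×3 + 1×-5 = -2; y[2] = 1×3 + 1×3 + -4×-5 = 26; y[3] = 1×3 + -4×3 = -9; y[4] = -4×3 = -12

[-5, -2, 26, -9, -12]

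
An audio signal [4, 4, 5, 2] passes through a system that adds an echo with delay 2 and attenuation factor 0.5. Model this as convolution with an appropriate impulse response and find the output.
Direct-path + delayed-attenuated-path model → impulse response h = [1, 0, 0.5] (1 at lag 0, 0.5 at lag 2). Output y[n] = x[n] + 0.5·x[n - 2] (with x[n] = 0 outside 0..3): y[0] = 4 + 0.5×0 = 4; y[1] = 4 + 0.5×0 = 4; y[2] = 5 + 0.5×4 = 7.0; y[3] = 2 + 0.5×4 = 4.0; y[4] = 0 + 0.5×5 = 2.5; y[5] = 0 + 0.5×2 = 1.0. So y = [4, 4, 7.0, 4.0, 2.5, 1.0]

[4, 4, 7.0, 4.0, 2.5, 1.0]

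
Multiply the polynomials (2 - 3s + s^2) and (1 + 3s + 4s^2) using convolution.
Ascending coefficients: a = [2, -3, 1], b = [1, 3, 4]. c[0] = 2×1 = 2; c[1] = 2×3 + -3×1 = 3; c[2] = 2×4 + -3×3 + 1×1 = 0; c[3] = -3×4 + 1×3 = -9; c[4] = 1×4 = 4. Result coefficients: [2, 3, 0, -9, 4] → 2 + 3s - 9s^3 + 4s^4

2 + 3s - 9s^3 + 4s^4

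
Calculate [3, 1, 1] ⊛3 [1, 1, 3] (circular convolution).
Use y[k] = Σ_j f[j]·g[(k-j) mod 3]. y[0] = 3×1 + 1×3 + 1×1 = 7; y[1] = 3×1 + 1×1 + 1×3 = 7; y[2] = 3×3 + 1×1 + 1×1 = 11. Result: [7, 7, 11]

[7, 7, 11]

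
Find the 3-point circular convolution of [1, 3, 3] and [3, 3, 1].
Use y[k] = Σ_j f[j]·g[(k-j) mod 3]. y[0] = 1×3 + 3×1 + 3×3 = 15; y[1] = 1×3 + 3×3 + 3×1 = 15; y[2] = 1×1 + 3×3 + 3×3 = 19. Result: [15, 15, 19]

[15, 15, 19]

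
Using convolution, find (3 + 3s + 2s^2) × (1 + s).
Ascending coefficients: a = [3, 3, 2], b = [1, 1]. c[0] = 3×1 = 3; c[1] = 3×1 + 3×1 = 6; c[2] = 3×1 + 2×1 = 5; c[3] = 2×1 = 2. Result coefficients: [3, 6, 5, 2] → 3 + 6s + 5s^2 + 2s^3

3 + 6s + 5s^2 + 2s^3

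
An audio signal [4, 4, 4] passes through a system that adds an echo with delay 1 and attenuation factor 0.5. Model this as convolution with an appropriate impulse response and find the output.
Direct-path + delayed-attenuated-path model → impulse response h = [1, 0.5] (1 at lag 0, 0.5 at lag 1). Output y[n] = x[n] + 0.5·x[n - 1] (with x[n] = 0 outside 0..2): y[0] = 4 + 0.5×0 = 4; y[1] = 4 + 0.5×4 = 6.0; y[2] = 4 + 0.5×4 = 6.0; y[3] = 0 + 0.5×4 = 2.0. So y = [4, 6.0, 6.0, 2.0]

[4, 6.0, 6.0, 2.0]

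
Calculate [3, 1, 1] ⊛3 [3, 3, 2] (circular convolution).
Use y[k] = Σ_j u[j]·v[(k-j) mod 3]. y[0] = 3×3 + 1×2 + 1×3 = 14; y[1] = 3×3 + 1×3 + 1×2 = 14; y[2] = 3×2 + 1×3 + 1×3 = 12. Result: [14, 14, 12]

[14, 14, 12]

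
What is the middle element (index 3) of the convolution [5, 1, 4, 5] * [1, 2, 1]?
Use y[k] = Σ_i a[i]·b[k-i] at k=3. y[3] = 1×1 + 4×2 + 5×1 = 14

14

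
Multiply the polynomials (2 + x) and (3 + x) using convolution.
Ascending coefficients: a = [2, 1], b = [3, 1]. c[0] = 2×3 = 6; c[1] = 2×1 + 1×3 = 5; c[2] = 1×1 = 1. Result coefficients: [6, 5, 1] → 6 + 5x + x^2

6 + 5x + x^2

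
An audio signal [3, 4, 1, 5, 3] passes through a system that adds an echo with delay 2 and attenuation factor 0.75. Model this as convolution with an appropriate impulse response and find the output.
Direct-path + delayed-attenuated-path model → impulse response h = [1, 0, 0.75] (1 at lag 0, 0.75 at lag 2). Output y[n] = x[n] + 0.75·x[n - 2] (with x[n] = 0 outside 0..4): y[0] = 3 + 0.75×0 = 3; y[1] = 4 + 0.75×0 = 4; y[2] = 1 + 0.75×3 = 3.25; y[3] = 5 + 0.75×4 = 8.0; y[4] = 3 + 0.75×1 = 3.75; y[5] = 0 + 0.75×5 = 3.75; y[6] = 0 + 0.75×3 = 2.25. So y = [3, 4, 3.25, 8.0, 3.75, 3.75, 2.25]

[3, 4, 3.25, 8.0, 3.75, 3.75, 2.25]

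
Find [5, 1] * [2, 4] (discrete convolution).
y[0] = 5×2 = 10; y[1] = 5×4 + 1×2 = 22; y[2] = 1×4 = 4

[10, 22, 4]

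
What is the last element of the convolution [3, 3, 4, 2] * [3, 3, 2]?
Use y[k] = Σ_i a[i]·b[k-i] at k=5. y[5] = 2×2 = 4

4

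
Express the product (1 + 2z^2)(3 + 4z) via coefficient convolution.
Ascending coefficients: a = [1, 0, 2], b = [3, 4]. c[0] = 1×3 = 3; c[1] = 1×4 + 0×3 = 4; c[2] = 0×4 + 2×3 = 6; c[3] = 2×4 = 8. Result coefficients: [3, 4, 6, 8] → 3 + 4z + 6z^2 + 8z^3

3 + 4z + 6z^2 + 8z^3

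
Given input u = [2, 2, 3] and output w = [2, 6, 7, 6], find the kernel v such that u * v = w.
Output length 4 = len(u) + len(v) - 1 ⇒ len(v) = 2. Solve v forward using v[k] = (w[k] - Σ_{i≥1} u[i]·v[k-i]) / u[0]: v[0] = w[0] / u[0] = 2 / 2 = 1; v[1] = (w[1] - 2×1) / u[0] = (6 - 2×1) / 2 = 2. So v = [1, 2]. Forward-check [2, 2, 3] * [1, 2]: w[0] = 2×1 = 2; w[1] = 2×2 + 2×1 = 6; w[2] = 2×2 + 3×1 = 7; w[3] = 3×2 = 6 → [2, 6, 7, 6] ✓

[1, 2]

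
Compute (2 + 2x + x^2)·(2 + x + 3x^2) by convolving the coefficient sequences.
Ascending coefficients: a = [2, 2, 1], b = [2, 1, 3]. c[0] = 2×2 = 4; c[1] = 2×1 + 2×2 = 6; c[2] = 2×3 + 2×1 + 1×2 = 10; c[3] = 2×3 + 1×1 = 7; c[4] = 1×3 = 3. Result coefficients: [4, 6, 10, 7, 3] → 4 + 6x + 10x^2 + 7x^3 + 3x^4

4 + 6x + 10x^2 + 7x^3 + 3x^4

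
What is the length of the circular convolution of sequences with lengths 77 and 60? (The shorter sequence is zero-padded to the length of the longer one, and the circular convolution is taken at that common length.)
Circular convolution (zero-padding the shorter input) has length max(m, n) = max(77, 60) = 77

77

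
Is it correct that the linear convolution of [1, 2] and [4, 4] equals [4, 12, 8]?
Recompute linear convolution of [1, 2] and [4, 4]: y[0] = 1×4 = 4; y[1] = 1×4 + 2×4 = 12; y[2] = 2×4 = 8 → [4, 12, 8]. Given [4, 12, 8] matches, so answer: Yes

Yes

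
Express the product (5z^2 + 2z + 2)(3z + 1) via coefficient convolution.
Ascending coefficients: a = [2, 2, 5], b = [1, 3]. c[0] = 2×1 = 2; c[1] = 2×3 + 2×1 = 8; c[2] = 2×3 + 5×1 = 11; c[3] = 5×3 = 15. Result coefficients: [2, 8, 11, 15] → 15z^3 + 11z^2 + 8z + 2

15z^3 + 11z^2 + 8z + 2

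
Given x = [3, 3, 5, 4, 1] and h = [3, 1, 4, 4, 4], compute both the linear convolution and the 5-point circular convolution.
Linear: y_lin[0] = 3×3 = 9; y_lin[1] = 3×1 + 3×3 = 12; y_lin[2] = 3×4 + 3×1 + 5×3 = 30; y_lin[3] = 3×4 + 3×4 + 5×1 + 4×3 = 41; y_lin[4] = 3×4 + 3×4 + 5×4 + 4×1 + 1×3 = 51; y_lin[5] = 3×4 + 5×4 + 4×4 + 1×1 = 49; y_lin[6] = 5×4 + 4×4 + 1×4 = 40; y_lin[7] = 4×4 + 1×4 = 20; y_lin[8] = 1×4 = 4 → [9, 12, 30, 41, 51, 49, 40, 20, 4]. Circular (length 5): y[0] = 3×3 + 3×4 + 5×4 + 4×4 + 1×1 = 58; y[1] = 3×1 + 3×3 + 5×4 + 4×4 + 1×4 = 52; y[2] = 3×4 + 3×1 + 5×3 + 4×4 + 1×4 = 50; y[3] = 3×4 + 3×4 + 5×1 + 4×3 + 1×4 = 45; y[4] = 3×4 + 3×4 + 5×4 + 4×1 + 1×3 = 51 → [58, 52, 50, 45, 51]

Linear: [9, 12, 30, 41, 51, 49, 40, 20, 4], Circular: [58, 52, 50, 45, 51]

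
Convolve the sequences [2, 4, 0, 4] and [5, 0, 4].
y[0] = 2×5 = 10; y[1] = 2×0 + 4×5 = 20; y[2] = 2×4 + 4×0 + 0×5 = 8; y[3] = 4×4 + 0×0 + 4×5 = 36; y[4] = 0×4 + 4×0 = 0; y[5] = 4×4 = 16

[10, 20, 8, 36, 0, 16]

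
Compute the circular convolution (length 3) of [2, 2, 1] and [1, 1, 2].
Use y[k] = Σ_j x[j]·h[(k-j) mod 3]. y[0] = 2×1 + 2×2 + 1×1 = 7; y[1] = 2×1 + 2×1 + 1×2 = 6; y[2] = 2×2 + 2×1 + 1×1 = 7. Result: [7, 6, 7]

[7, 6, 7]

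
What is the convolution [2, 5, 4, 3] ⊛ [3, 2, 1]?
y[0] = 2×3 = 6; y[1] = 2×2 + 5×3 = 19; y[2] = 2×1 + 5×2 + 4×3 = 24; y[3] = 5×1 + 4×2 + 3×3 = 22; y[4] = 4×1 + 3×2 = 10; y[5] = 3×1 = 3

[6, 19, 24, 22, 10, 3]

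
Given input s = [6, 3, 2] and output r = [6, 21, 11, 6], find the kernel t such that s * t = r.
Output length 4 = len(s) + len(t) - 1 ⇒ len(t) = 2. Solve t forward using t[k] = (r[k] - Σ_{i≥1} s[i]·t[k-i]) / s[0]: t[0] = r[0] / s[0] = 6 / 6 = 1; t[1] = (r[1] - 3×1) / s[0] = (21 - 3×1) / 6 = 3. So t = [1, 3]. Forward-check [6, 3, 2] * [1, 3]: r[0] = 6×1 = 6; r[1] = 6×3 + 3×1 = 21; r[2] = 3×3 + 2×1 = 11; r[3] = 2×3 = 6 → [6, 21, 11, 6] ✓

[1, 3]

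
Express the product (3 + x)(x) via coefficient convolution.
Ascending coefficients: a = [3, 1], b = [0, 1]. c[0] = 3×0 = 0; c[1] = 3×1 + 1×0 = 3; c[2] = 1×1 = 1. Result coefficients: [0, 3, 1] → 3x + x^2

3x + x^2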